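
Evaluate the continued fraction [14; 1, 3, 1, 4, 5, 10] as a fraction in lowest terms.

Using pₖ = aₖpₖ₋₁ + pₖ₋₂ and qₖ = aₖqₖ₋₁ + qₖ₋₂:
  k=0: a=14, p=14, q=1
  k=1: a=1, p=15, q=1
  k=2: a=3, p=59, q=4
  k=3: a=1, p=74, q=5
  k=4: a=4, p=355, q=24
  k=5: a=5, p=1849, q=125
  k=6: a=10, p=18845, q=1274

18845/1274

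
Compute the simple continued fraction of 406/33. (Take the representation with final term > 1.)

406 = 12×33 + 10
33 = 3×10 + 3
10 = 3×3 + 1
3 = 3×1 + 0  (stop)
So 406/33 = [12; 3, 3, 3].

[12; 3, 3, 3]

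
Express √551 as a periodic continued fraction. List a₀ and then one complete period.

[23; 2, 8, 1, 8, 2, 46]

a₀ = ⌊√551⌋ = 23.
With m₀=0, d₀=1 and mₖ₊₁ = dₖaₖ − mₖ, dₖ₊₁ = (n − mₖ₊₁²)/dₖ, aₖ₊₁ = ⌊(a₀+mₖ₊₁)/dₖ₊₁⌋:
  k=1: m=23, d=22, a=2
  k=2: m=21, d=5, a=8
  k=3: m=19, d=38, a=1
  k=4: m=19, d=5, a=8
  k=5: m=21, d=22, a=2
  k=6: m=23, d=1, a=46
d=1 and a=2a₀=46 at k=6, so the next step gives (m, d) = (23, 22) again — its k=1 value — and the period has length 6.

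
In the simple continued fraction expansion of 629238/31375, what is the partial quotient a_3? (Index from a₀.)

629238 = 20·31375 + 1738   →  a_0 = 20
31375 = 18·1738 + 91   →  a_1 = 18
1738 = 19·91 + 9   →  a_2 = 19
91 = 10·9 + 1   →  a_3 = 10

10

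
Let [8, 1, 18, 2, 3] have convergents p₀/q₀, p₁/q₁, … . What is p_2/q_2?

170/19

Using pₖ = aₖpₖ₋₁ + pₖ₋₂, qₖ = aₖqₖ₋₁ + qₖ₋₂ (with p₋₁=1, p₋₂=0, q₋₁=0, q₋₂=1):
  k=0: a=8, p=8, q=1
  k=1: a=1, p=9, q=1
  k=2: a=18, p=170, q=19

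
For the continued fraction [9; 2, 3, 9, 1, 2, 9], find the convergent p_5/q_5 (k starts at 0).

Using pₖ = aₖpₖ₋₁ + pₖ₋₂, qₖ = aₖqₖ₋₁ + qₖ₋₂ (with p₋₁=1, p₋₂=0, q₋₁=0, q₋₂=1):
  k=0: a=9, p=9, q=1
  k=1: a=2, p=19, q=2
  k=2: a=3, p=66, q=7
  k=3: a=9, p=613, q=65
  k=4: a=1, p=679, q=72
  k=5: a=2, p=1971, q=209

1971/209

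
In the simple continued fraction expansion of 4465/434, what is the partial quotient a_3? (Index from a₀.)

4465 = 10·434 + 125   →  a_0 = 10
434 = 3·125 + 59   →  a_1 = 3
125 = 2·59 + 7   →  a_2 = 2
59 = 8·7 + 3   →  a_3 = 8

8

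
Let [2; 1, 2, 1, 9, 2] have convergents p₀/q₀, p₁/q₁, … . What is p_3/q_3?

11/4

Using pₖ = aₖpₖ₋₁ + pₖ₋₂, qₖ = aₖqₖ₋₁ + qₖ₋₂ (with p₋₁=1, p₋₂=0, q₋₁=0, q₋₂=1):
  k=0: a=2, p=2, q=1
  k=1: a=1, p=3, q=1
  k=2: a=2, p=8, q=3
  k=3: a=1, p=11, q=4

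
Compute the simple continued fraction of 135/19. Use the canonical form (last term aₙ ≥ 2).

135 = 7·19 + 2
19 = 9·2 + 1
2 = 2·1 + 0  (stop)
So 135/19 = [7; 9, 2].

[7; 9, 2]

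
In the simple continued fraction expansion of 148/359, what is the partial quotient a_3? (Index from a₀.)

2

148 = 0·359 + 148   →  a_0 = 0
359 = 2·148 + 63   →  a_1 = 2
148 = 2·63 + 22   →  a_2 = 2
63 = 2·22 + 19   →  a_3 = 2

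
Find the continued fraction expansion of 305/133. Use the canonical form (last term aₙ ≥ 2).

305 = 2·133 + 39
133 = 3·39 + 16
39 = 2·16 + 7
16 = 2·7 + 2
7 = 3·2 + 1
2 = 2·1 + 0  (stop)
So 305/133 = [2; 3, 2, 2, 3, 2].

[2; 3, 2, 2, 3, 2]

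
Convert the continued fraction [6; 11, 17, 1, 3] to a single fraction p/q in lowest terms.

Using pₖ = aₖpₖ₋₁ + pₖ₋₂ and qₖ = aₖqₖ₋₁ + qₖ₋₂:
  k=0: a=6, p=6, q=1
  k=1: a=11, p=67, q=11
  k=2: a=17, p=1145, q=188
  k=3: a=1, p=1212, q=199
  k=4: a=3, p=4781, q=785

4781/785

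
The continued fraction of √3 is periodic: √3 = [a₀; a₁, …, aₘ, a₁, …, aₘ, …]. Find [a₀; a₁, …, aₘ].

[1; 1, 2]

a₀ = ⌊√3⌋ = 1.
With m₀=0, d₀=1 and mₖ₊₁ = dₖaₖ − mₖ, dₖ₊₁ = (n − mₖ₊₁²)/dₖ, aₖ₊₁ = ⌊(a₀+mₖ₊₁)/dₖ₊₁⌋:
  k=1: m=1, d=2, a=1
  k=2: m=1, d=1, a=2
d=1 and a=2a₀=2 at k=2, so the next step gives (m, d) = (1, 2) again — its k=1 value — and the period has length 2.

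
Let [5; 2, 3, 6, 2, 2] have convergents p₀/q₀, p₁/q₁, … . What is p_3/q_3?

Using pₖ = aₖpₖ₋₁ + pₖ₋₂, qₖ = aₖqₖ₋₁ + qₖ₋₂ (with p₋₁=1, p₋₂=0, q₋₁=0, q₋₂=1):
  k=0: a=5, p=5, q=1
  k=1: a=2, p=11, q=2
  k=2: a=3, p=38, q=7
  k=3: a=6, p=239, q=44

239/44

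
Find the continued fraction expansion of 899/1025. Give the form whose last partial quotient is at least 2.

[0; 1, 7, 7, 2, 2, 3]

899 = 0·1025 + 899
1025 = 1·899 + 126
899 = 7·126 + 17
126 = 7·17 + 7
17 = 2·7 + 3
7 = 2·3 + 1
3 = 3·1 + 0  (stop)
So 899/1025 = [0; 1, 7, 7, 2, 2, 3].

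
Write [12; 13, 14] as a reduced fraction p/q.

2210/183

Fold from the inside: start with 14/1.
  13 + 1/14 = 183/14
  12 + 14/183 = 2210/183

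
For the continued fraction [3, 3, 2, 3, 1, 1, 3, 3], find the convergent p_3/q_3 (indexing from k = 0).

Using pₖ = aₖpₖ₋₁ + pₖ₋₂, qₖ = aₖqₖ₋₁ + qₖ₋₂ (with p₋₁=1, p₋₂=0, q₋₁=0, q₋₂=1):
  k=0: a=3, p=3, q=1
  k=1: a=3, p=10, q=3
  k=2: a=2, p=23, q=7
  k=3: a=3, p=79, q=24

79/24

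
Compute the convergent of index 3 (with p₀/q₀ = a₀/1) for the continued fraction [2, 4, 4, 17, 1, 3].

Using pₖ = aₖpₖ₋₁ + pₖ₋₂, qₖ = aₖqₖ₋₁ + qₖ₋₂ (with p₋₁=1, p₋₂=0, q₋₁=0, q₋₂=1):
  k=0: a=2, p=2, q=1
  k=1: a=4, p=9, q=4
  k=2: a=4, p=38, q=17
  k=3: a=17, p=655, q=293

655/293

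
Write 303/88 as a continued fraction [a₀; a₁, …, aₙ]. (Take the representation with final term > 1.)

303 = 3·88 + 39
88 = 2·39 + 10
39 = 3·10 + 9
10 = 1·9 + 1
9 = 9·1 + 0  (stop)
So 303/88 = [3; 2, 3, 1, 9].

[3; 2, 3, 1, 9]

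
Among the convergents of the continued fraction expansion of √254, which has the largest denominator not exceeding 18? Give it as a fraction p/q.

255/16

√254 = [15; 1, 14, 1, 30, …] (period length 4).
Convergents:
  p_0/q_0 = 15/1
  p_1/q_1 = 16/1
  p_2/q_2 = 239/15
  p_3/q_3 = 255/16
  p_4/q_4 = 7889/495
q_3 = 16 ≤ 18 < 495 = q_4, so the answer is 255/16.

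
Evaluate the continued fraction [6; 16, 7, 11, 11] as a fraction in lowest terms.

Using pₖ = aₖpₖ₋₁ + pₖ₋₂ and qₖ = aₖqₖ₋₁ + qₖ₋₂:
  k=0: a=6, p=6, q=1
  k=1: a=16, p=97, q=16
  k=2: a=7, p=685, q=113
  k=3: a=11, p=7632, q=1259
  k=4: a=11, p=84637, q=13962

84637/13962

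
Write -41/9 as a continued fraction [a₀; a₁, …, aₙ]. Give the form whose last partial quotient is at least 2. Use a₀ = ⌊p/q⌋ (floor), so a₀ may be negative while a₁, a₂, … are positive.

-41 = -5·9 + 4
9 = 2·4 + 1
4 = 4·1 + 0  (stop)
So -41/9 = [-5; 2, 4].

[-5; 2, 4]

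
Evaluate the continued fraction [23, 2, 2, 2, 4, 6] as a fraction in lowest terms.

7727/330

Using pₖ = aₖpₖ₋₁ + pₖ₋₂ and qₖ = aₖqₖ₋₁ + qₖ₋₂:
  k=0: a=23, p=23, q=1
  k=1: a=2, p=47, q=2
  k=2: a=2, p=117, q=5
  k=3: a=2, p=281, q=12
  k=4: a=4, p=1241, q=53
  k=5: a=6, p=7727, q=330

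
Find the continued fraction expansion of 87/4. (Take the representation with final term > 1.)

87 = 21*4 + 3
4 = 1*3 + 1
3 = 3*1 + 0  (stop)
So 87/4 = [21; 1, 3].

[21; 1, 3]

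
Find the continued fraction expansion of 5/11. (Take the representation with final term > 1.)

5 = 0·11 + 5
11 = 2·5 + 1
5 = 5·1 + 0  (stop)
So 5/11 = [0; 2, 5].

[0; 2, 5]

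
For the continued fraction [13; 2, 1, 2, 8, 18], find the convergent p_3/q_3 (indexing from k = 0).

Using pₖ = aₖpₖ₋₁ + pₖ₋₂, qₖ = aₖqₖ₋₁ + qₖ₋₂ (with p₋₁=1, p₋₂=0, q₋₁=0, q₋₂=1):
  k=0: a=13, p=13, q=1
  k=1: a=2, p=27, q=2
  k=2: a=1, p=40, q=3
  k=3: a=2, p=107, q=8

107/8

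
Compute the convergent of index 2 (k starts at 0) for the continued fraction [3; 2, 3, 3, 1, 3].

24/7

Using pₖ = aₖpₖ₋₁ + pₖ₋₂, qₖ = aₖqₖ₋₁ + qₖ₋₂ (with p₋₁=1, p₋₂=0, q₋₁=0, q₋₂=1):
  k=0: a=3, p=3, q=1
  k=1: a=2, p=7, q=2
  k=2: a=3, p=24, q=7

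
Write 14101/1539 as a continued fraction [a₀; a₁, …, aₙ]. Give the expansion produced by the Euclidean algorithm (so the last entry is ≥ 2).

14101 = 9*1539 + 250
1539 = 6*250 + 39
250 = 6*39 + 16
39 = 2*16 + 7
16 = 2*7 + 2
7 = 3*2 + 1
2 = 2*1 + 0  (stop)
So 14101/1539 = [9; 6, 6, 2, 2, 3, 2].

[9; 6, 6, 2, 2, 3, 2]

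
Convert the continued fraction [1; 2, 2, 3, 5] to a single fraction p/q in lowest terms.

127/90

Using pₖ = aₖpₖ₋₁ + pₖ₋₂ and qₖ = aₖqₖ₋₁ + qₖ₋₂:
  k=0: a=1, p=1, q=1
  k=1: a=2, p=3, q=2
  k=2: a=2, p=7, q=5
  k=3: a=3, p=24, q=17
  k=4: a=5, p=127, q=90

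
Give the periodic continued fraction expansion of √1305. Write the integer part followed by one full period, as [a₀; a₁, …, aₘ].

a₀ = ⌊√1305⌋ = 36.
With m₀=0, d₀=1 and mₖ₊₁ = dₖaₖ − mₖ, dₖ₊₁ = (n − mₖ₊₁²)/dₖ, aₖ₊₁ = ⌊(a₀+mₖ₊₁)/dₖ₊₁⌋:
  k=1: m=36, d=9, a=8
  k=2: m=36, d=1, a=72
d=1 and a=2a₀=72 at k=2, so the next step gives (m, d) = (36, 9) again — its k=1 value — and the period has length 2.

[36; 8, 72]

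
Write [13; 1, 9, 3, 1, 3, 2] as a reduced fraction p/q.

4852/349

Fold from the inside: start with 2/1.
  3 + 1/2 = 7/2
  1 + 2/7 = 9/7
  3 + 7/9 = 34/9
  9 + 9/34 = 315/34
  1 + 34/315 = 349/315
  13 + 315/349 = 4852/349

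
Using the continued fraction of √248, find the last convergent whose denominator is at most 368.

2000/127

√248 = [15; 1, 2, 1, 30, …] (period length 4).
Convergents:
  p_0/q_0 = 15/1
  p_1/q_1 = 16/1
  p_2/q_2 = 47/3
  p_3/q_3 = 63/4
  p_4/q_4 = 1937/123
  p_5/q_5 = 2000/127
  p_6/q_6 = 5937/377
q_5 = 127 ≤ 368 < 377 = q_6, so the answer is 2000/127.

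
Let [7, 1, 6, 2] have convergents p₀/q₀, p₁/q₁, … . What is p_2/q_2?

Using pₖ = aₖpₖ₋₁ + pₖ₋₂, qₖ = aₖqₖ₋₁ + qₖ₋₂ (with p₋₁=1, p₋₂=0, q₋₁=0, q₋₂=1):
  k=0: a=7, p=7, q=1
  k=1: a=1, p=8, q=1
  k=2: a=6, p=55, q=7

55/7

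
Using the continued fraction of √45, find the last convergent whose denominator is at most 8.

47/7

√45 = [6; 1, 2, 2, 2, 1, 12, …] (period length 6).
Convergents:
  p_0/q_0 = 6/1
  p_1/q_1 = 7/1
  p_2/q_2 = 20/3
  p_3/q_3 = 47/7
  p_4/q_4 = 114/17
q_3 = 7 ≤ 8 < 17 = q_4, so the answer is 47/7.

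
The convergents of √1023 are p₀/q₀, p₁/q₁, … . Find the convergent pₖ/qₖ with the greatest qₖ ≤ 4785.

√1023 = [31; 1, 62, …] (period length 2).
Convergents:
  p_0/q_0 = 31/1
  p_1/q_1 = 32/1
  p_2/q_2 = 2015/63
  p_3/q_3 = 2047/64
  p_4/q_4 = 128929/4031
  p_5/q_5 = 130976/4095
  p_6/q_6 = 8249441/257921
q_5 = 4095 ≤ 4785 < 257921 = q_6, so the answer is 130976/4095.

130976/4095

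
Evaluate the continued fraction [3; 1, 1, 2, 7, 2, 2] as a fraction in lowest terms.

701/195

Fold from the inside: start with 2/1.
  2 + 1/2 = 5/2
  7 + 2/5 = 37/5
  2 + 5/37 = 79/37
  1 + 37/79 = 116/79
  1 + 79/116 = 195/116
  3 + 116/195 = 701/195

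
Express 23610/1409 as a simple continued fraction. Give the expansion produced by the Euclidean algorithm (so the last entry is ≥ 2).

23610 = 16*1409 + 1066
1409 = 1*1066 + 343
1066 = 3*343 + 37
343 = 9*37 + 10
37 = 3*10 + 7
10 = 1*7 + 3
7 = 2*3 + 1
3 = 3*1 + 0  (stop)
So 23610/1409 = [16; 1, 3, 9, 3, 1, 2, 3].

[16; 1, 3, 9, 3, 1, 2, 3]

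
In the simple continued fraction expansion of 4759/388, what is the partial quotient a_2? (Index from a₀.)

1

4759 = 12·388 + 103   →  a_0 = 12
388 = 3·103 + 79   →  a_1 = 3
103 = 1·79 + 24   →  a_2 = 1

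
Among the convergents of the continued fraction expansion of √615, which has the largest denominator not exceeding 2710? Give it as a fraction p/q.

30751/1240

√615 = [24; 1, 3, 1, 48, …] (period length 4).
Convergents:
  p_0/q_0 = 24/1
  p_1/q_1 = 25/1
  p_2/q_2 = 99/4
  p_3/q_3 = 124/5
  p_4/q_4 = 6051/244
  p_5/q_5 = 6175/249
  p_6/q_6 = 24576/991
  p_7/q_7 = 30751/1240
  p_8/q_8 = 1500624/60511
q_7 = 1240 ≤ 2710 < 60511 = q_8, so the answer is 30751/1240.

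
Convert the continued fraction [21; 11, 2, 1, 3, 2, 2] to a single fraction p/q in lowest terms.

14614/693

Fold from the inside: start with 2/1.
  2 + 1/2 = 5/2
  3 + 2/5 = 17/5
  1 + 5/17 = 22/17
  2 + 17/22 = 61/22
  11 + 22/61 = 693/61
  21 + 61/693 = 14614/693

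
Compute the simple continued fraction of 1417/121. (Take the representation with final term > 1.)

1417 = 11*121 + 86
121 = 1*86 + 35
86 = 2*35 + 16
35 = 2*16 + 3
16 = 5*3 + 1
3 = 3*1 + 0  (stop)
So 1417/121 = [11; 1, 2, 2, 5, 3].

[11; 1, 2, 2, 5, 3]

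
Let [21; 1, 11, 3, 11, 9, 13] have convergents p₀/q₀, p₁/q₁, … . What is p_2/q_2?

263/12

Using pₖ = aₖpₖ₋₁ + pₖ₋₂, qₖ = aₖqₖ₋₁ + qₖ₋₂ (with p₋₁=1, p₋₂=0, q₋₁=0, q₋₂=1):
  k=0: a=21, p=21, q=1
  k=1: a=1, p=22, q=1
  k=2: a=11, p=263, q=12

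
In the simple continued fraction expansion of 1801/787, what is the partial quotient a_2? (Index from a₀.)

1801 = 2·787 + 227   →  a_0 = 2
787 = 3·227 + 106   →  a_1 = 3
227 = 2·106 + 15   →  a_2 = 2

2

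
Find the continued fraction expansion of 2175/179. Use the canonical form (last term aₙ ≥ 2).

[12; 6, 1, 1, 1, 2, 3]

2175 = 12*179 + 27
179 = 6*27 + 17
27 = 1*17 + 10
17 = 1*10 + 7
10 = 1*7 + 3
7 = 2*3 + 1
3 = 3*1 + 0  (stop)
So 2175/179 = [12; 6, 1, 1, 1, 2, 3].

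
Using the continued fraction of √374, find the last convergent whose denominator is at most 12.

58/3

√374 = [19; 2, 1, 18, 1, 2, 38, …] (period length 6).
Convergents:
  p_0/q_0 = 19/1
  p_1/q_1 = 39/2
  p_2/q_2 = 58/3
  p_3/q_3 = 1083/56
q_2 = 3 ≤ 12 < 56 = q_3, so the answer is 58/3.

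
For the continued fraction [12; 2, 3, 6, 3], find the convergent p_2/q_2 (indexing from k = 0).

87/7

Using pₖ = aₖpₖ₋₁ + pₖ₋₂, qₖ = aₖqₖ₋₁ + qₖ₋₂ (with p₋₁=1, p₋₂=0, q₋₁=0, q₋₂=1):
  k=0: a=12, p=12, q=1
  k=1: a=2, p=25, q=2
  k=2: a=3, p=87, q=7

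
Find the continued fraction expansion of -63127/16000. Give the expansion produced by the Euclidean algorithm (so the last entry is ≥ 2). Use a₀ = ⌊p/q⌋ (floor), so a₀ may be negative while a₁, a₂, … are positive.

[-4; 18, 3, 19, 15]

-63127 = -4·16000 + 873
16000 = 18·873 + 286
873 = 3·286 + 15
286 = 19·15 + 1
15 = 15·1 + 0  (stop)
So -63127/16000 = [-4; 18, 3, 19, 15].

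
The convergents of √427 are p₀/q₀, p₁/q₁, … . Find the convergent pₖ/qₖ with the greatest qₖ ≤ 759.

7687/372

√427 = [20; 1, 1, 1, 40, …] (period length 4).
Convergents:
  p_0/q_0 = 20/1
  p_1/q_1 = 21/1
  p_2/q_2 = 41/2
  p_3/q_3 = 62/3
  p_4/q_4 = 2521/122
  p_5/q_5 = 2583/125
  p_6/q_6 = 5104/247
  p_7/q_7 = 7687/372
  p_8/q_8 = 312584/15127
q_7 = 372 ≤ 759 < 15127 = q_8, so the answer is 7687/372.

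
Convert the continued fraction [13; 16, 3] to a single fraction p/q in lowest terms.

640/49

Fold from the inside: start with 3/1.
  16 + 1/3 = 49/3
  13 + 3/49 = 640/49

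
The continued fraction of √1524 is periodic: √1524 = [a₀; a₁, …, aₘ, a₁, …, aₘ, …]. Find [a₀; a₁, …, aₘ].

[39; 26, 78]

a₀ = ⌊√1524⌋ = 39.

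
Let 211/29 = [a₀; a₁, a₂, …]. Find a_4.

211 = 7·29 + 8   →  a_0 = 7
29 = 3·8 + 5   →  a_1 = 3
8 = 1·5 + 3   →  a_2 = 1
5 = 1·3 + 2   →  a_3 = 1
3 = 1·2 + 1   →  a_4 = 1

1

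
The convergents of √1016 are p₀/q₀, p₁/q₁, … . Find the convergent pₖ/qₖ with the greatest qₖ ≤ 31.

255/8

√1016 = [31; 1, 6, 1, 62, …] (period length 4).
Convergents:
  p_0/q_0 = 31/1
  p_1/q_1 = 32/1
  p_2/q_2 = 223/7
  p_3/q_3 = 255/8
  p_4/q_4 = 16033/503
q_3 = 8 ≤ 31 < 503 = q_4, so the answer is 255/8.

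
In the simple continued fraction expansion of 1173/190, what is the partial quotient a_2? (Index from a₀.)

1173 = 6·190 + 33   →  a_0 = 6
190 = 5·33 + 25   →  a_1 = 5
33 = 1·25 + 8   →  a_2 = 1

1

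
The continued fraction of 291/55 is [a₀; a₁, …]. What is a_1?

291 = 5·55 + 16   →  a_0 = 5
55 = 3·16 + 7   →  a_1 = 3

3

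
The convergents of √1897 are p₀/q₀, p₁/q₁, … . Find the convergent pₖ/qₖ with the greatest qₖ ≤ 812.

√1897 = [43; 1, 1, 4, 12, 4, 1, 1, 86, …] (period length 8).
Convergents:
  p_0/q_0 = 43/1
  p_1/q_1 = 44/1
  p_2/q_2 = 87/2
  p_3/q_3 = 392/9
  p_4/q_4 = 4791/110
  p_5/q_5 = 19556/449
  p_6/q_6 = 24347/559
  p_7/q_7 = 43903/1008
q_6 = 559 ≤ 812 < 1008 = q_7, so the answer is 24347/559.

24347/559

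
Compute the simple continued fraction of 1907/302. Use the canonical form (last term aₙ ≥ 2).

[6; 3, 5, 1, 1, 2, 3]

1907 = 6·302 + 95
302 = 3·95 + 17
95 = 5·17 + 10
17 = 1·10 + 7
10 = 1·7 + 3
7 = 2·3 + 1
3 = 3·1 + 0  (stop)
So 1907/302 = [6; 3, 5, 1, 1, 2, 3].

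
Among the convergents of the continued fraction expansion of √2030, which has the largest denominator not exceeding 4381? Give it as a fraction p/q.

√2030 = [45; 18, 90, …] (period length 2).
Convergents:
  p_0/q_0 = 45/1
  p_1/q_1 = 811/18
  p_2/q_2 = 73035/1621
  p_3/q_3 = 1315441/29196
q_2 = 1621 ≤ 4381 < 29196 = q_3, so the answer is 73035/1621.

73035/1621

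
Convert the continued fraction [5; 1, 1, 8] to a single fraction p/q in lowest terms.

94/17

Using pₖ = aₖpₖ₋₁ + pₖ₋₂ and qₖ = aₖqₖ₋₁ + qₖ₋₂:
  k=0: a=5, p=5, q=1
  k=1: a=1, p=6, q=1
  k=2: a=1, p=11, q=2
  k=3: a=8, p=94, q=17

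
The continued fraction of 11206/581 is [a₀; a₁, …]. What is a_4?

2

11206 = 19·581 + 167   →  a_0 = 19
581 = 3·167 + 80   →  a_1 = 3
167 = 2·80 + 7   →  a_2 = 2
80 = 11·7 + 3   →  a_3 = 11
7 = 2·3 + 1   →  a_4 = 2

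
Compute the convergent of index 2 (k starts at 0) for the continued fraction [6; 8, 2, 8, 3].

Using pₖ = aₖpₖ₋₁ + pₖ₋₂, qₖ = aₖqₖ₋₁ + qₖ₋₂ (with p₋₁=1, p₋₂=0, q₋₁=0, q₋₂=1):
  k=0: a=6, p=6, q=1
  k=1: a=8, p=49, q=8
  k=2: a=2, p=104, q=17

104/17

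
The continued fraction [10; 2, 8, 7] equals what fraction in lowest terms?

1267/121

Fold from the inside: start with 7/1.
  8 + 1/7 = 57/7
  2 + 7/57 = 121/57
  10 + 57/121 = 1267/121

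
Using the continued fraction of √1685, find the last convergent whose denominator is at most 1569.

√1685 = [41; 20, 1, 1, 20, 82, …] (period length 5).
Convergents:
  p_0/q_0 = 41/1
  p_1/q_1 = 821/20
  p_2/q_2 = 862/21
  p_3/q_3 = 1683/41
  p_4/q_4 = 34522/841
  p_5/q_5 = 2832487/69003
q_4 = 841 ≤ 1569 < 69003 = q_5, so the answer is 34522/841.

34522/841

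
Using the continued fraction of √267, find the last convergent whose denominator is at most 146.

817/50

√267 = [16; 2, 1, 15, 1, 2, 32, …] (period length 6).
Convergents:
  p_0/q_0 = 16/1
  p_1/q_1 = 33/2
  p_2/q_2 = 49/3
  p_3/q_3 = 768/47
  p_4/q_4 = 817/50
  p_5/q_5 = 2402/147
q_4 = 50 ≤ 146 < 147 = q_5, so the answer is 817/50.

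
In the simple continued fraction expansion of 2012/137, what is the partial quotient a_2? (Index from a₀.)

2012 = 14·137 + 94   →  a_0 = 14
137 = 1·94 + 43   →  a_1 = 1
94 = 2·43 + 8   →  a_2 = 2

2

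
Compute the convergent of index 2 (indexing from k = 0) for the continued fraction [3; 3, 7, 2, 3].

Using pₖ = aₖpₖ₋₁ + pₖ₋₂, qₖ = aₖqₖ₋₁ + qₖ₋₂ (with p₋₁=1, p₋₂=0, q₋₁=0, q₋₂=1):
  k=0: a=3, p=3, q=1
  k=1: a=3, p=10, q=3
  k=2: a=7, p=73, q=22

73/22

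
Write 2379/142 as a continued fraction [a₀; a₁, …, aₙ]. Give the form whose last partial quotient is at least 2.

2379 = 16*142 + 107
142 = 1*107 + 35
107 = 3*35 + 2
35 = 17*2 + 1
2 = 2*1 + 0  (stop)
So 2379/142 = [16; 1, 3, 17, 2].

[16; 1, 3, 17, 2]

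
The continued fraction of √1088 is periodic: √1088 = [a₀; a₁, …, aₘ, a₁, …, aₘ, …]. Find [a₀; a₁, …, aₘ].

[32; 1, 64]

a₀ = ⌊√1088⌋ = 32.
With m₀=0, d₀=1 and mₖ₊₁ = dₖaₖ − mₖ, dₖ₊₁ = (n − mₖ₊₁²)/dₖ, aₖ₊₁ = ⌊(a₀+mₖ₊₁)/dₖ₊₁⌋:
  k=1: m=32, d=64, a=1
  k=2: m=32, d=1, a=64
d=1 and a=2a₀=64 at k=2, so the next step gives (m, d) = (32, 64) again — its k=1 value — and the period has length 2.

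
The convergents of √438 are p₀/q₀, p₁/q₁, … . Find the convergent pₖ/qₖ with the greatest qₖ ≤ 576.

√438 = [20; 1, 12, 1, 40, …] (period length 4).
Convergents:
  p_0/q_0 = 20/1
  p_1/q_1 = 21/1
  p_2/q_2 = 272/13
  p_3/q_3 = 293/14
  p_4/q_4 = 11992/573
  p_5/q_5 = 12285/587
q_4 = 573 ≤ 576 < 587 = q_5, so the answer is 11992/573.

11992/573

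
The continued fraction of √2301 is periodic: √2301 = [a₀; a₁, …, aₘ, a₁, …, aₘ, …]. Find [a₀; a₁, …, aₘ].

a₀ = ⌊√2301⌋ = 47.
With m₀=0, d₀=1 and mₖ₊₁ = dₖaₖ − mₖ, dₖ₊₁ = (n − mₖ₊₁²)/dₖ, aₖ₊₁ = ⌊(a₀+mₖ₊₁)/dₖ₊₁⌋:
  k=1: m=47, d=92, a=1
  k=2: m=45, d=3, a=30
  k=3: m=45, d=92, a=1
  k=4: m=47, d=1, a=94
d=1 and a=2a₀=94 at k=4, so the next step gives (m, d) = (47, 92) again — its k=1 value — and the period has length 4.

[47; 1, 30, 1, 94]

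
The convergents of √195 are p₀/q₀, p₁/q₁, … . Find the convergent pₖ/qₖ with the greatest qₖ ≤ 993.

√195 = [13; 1, 26, …] (period length 2).
Convergents:
  p_0/q_0 = 13/1
  p_1/q_1 = 14/1
  p_2/q_2 = 377/27
  p_3/q_3 = 391/28
  p_4/q_4 = 10543/755
  p_5/q_5 = 10934/783
  p_6/q_6 = 294827/21113
q_5 = 783 ≤ 993 < 21113 = q_6, so the answer is 10934/783.

10934/783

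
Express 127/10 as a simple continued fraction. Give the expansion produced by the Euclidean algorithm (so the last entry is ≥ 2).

[12; 1, 2, 3]

127 = 12×10 + 7
10 = 1×7 + 3
7 = 2×3 + 1
3 = 3×1 + 0  (stop)
So 127/10 = [12; 1, 2, 3].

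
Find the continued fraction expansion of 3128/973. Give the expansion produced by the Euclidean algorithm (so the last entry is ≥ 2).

[3; 4, 1, 1, 1, 9, 3, 2]

3128 = 3·973 + 209
973 = 4·209 + 137
209 = 1·137 + 72
137 = 1·72 + 65
72 = 1·65 + 7
65 = 9·7 + 2
7 = 3·2 + 1
2 = 2·1 + 0  (stop)
So 3128/973 = [3; 4, 1, 1, 1, 9, 3, 2].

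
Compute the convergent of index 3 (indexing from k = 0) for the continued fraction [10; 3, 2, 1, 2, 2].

Using pₖ = aₖpₖ₋₁ + pₖ₋₂, qₖ = aₖqₖ₋₁ + qₖ₋₂ (with p₋₁=1, p₋₂=0, q₋₁=0, q₋₂=1):
  k=0: a=10, p=10, q=1
  k=1: a=3, p=31, q=3
  k=2: a=2, p=72, q=7
  k=3: a=1, p=103, q=10

103/10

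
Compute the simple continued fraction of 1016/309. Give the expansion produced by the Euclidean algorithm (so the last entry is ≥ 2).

[3; 3, 2, 8, 2, 2]

1016 = 3×309 + 89
309 = 3×89 + 42
89 = 2×42 + 5
42 = 8×5 + 2
5 = 2×2 + 1
2 = 2×1 + 0  (stop)
So 1016/309 = [3; 3, 2, 8, 2, 2].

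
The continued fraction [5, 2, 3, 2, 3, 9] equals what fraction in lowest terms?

Using pₖ = aₖpₖ₋₁ + pₖ₋₂ and qₖ = aₖqₖ₋₁ + qₖ₋₂:
  k=0: a=5, p=5, q=1
  k=1: a=2, p=11, q=2
  k=2: a=3, p=38, q=7
  k=3: a=2, p=87, q=16
  k=4: a=3, p=299, q=55
  k=5: a=9, p=2778, q=511

2778/511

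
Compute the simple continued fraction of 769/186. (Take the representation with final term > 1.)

[4; 7, 2, 3, 1, 2]

769 = 4×186 + 25
186 = 7×25 + 11
25 = 2×11 + 3
11 = 3×3 + 2
3 = 1×2 + 1
2 = 2×1 + 0  (stop)
So 769/186 = [4; 7, 2, 3, 1, 2].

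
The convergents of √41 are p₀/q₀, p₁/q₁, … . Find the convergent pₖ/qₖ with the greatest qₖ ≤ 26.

32/5

√41 = [6; 2, 2, 12, …] (period length 3).
Convergents:
  p_0/q_0 = 6/1
  p_1/q_1 = 13/2
  p_2/q_2 = 32/5
  p_3/q_3 = 397/62
q_2 = 5 ≤ 26 < 62 = q_3, so the answer is 32/5.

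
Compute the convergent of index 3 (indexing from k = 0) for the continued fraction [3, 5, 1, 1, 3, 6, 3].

Using pₖ = aₖpₖ₋₁ + pₖ₋₂, qₖ = aₖqₖ₋₁ + qₖ₋₂ (with p₋₁=1, p₋₂=0, q₋₁=0, q₋₂=1):
  k=0: a=3, p=3, q=1
  k=1: a=5, p=16, q=5
  k=2: a=1, p=19, q=6
  k=3: a=1, p=35, q=11

35/11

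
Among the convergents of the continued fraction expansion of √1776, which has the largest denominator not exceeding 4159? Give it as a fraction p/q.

174049/4130

√1776 = [42; 7, 84, …] (period length 2).
Convergents:
  p_0/q_0 = 42/1
  p_1/q_1 = 295/7
  p_2/q_2 = 24822/589
  p_3/q_3 = 174049/4130
  p_4/q_4 = 14644938/347509
q_3 = 4130 ≤ 4159 < 347509 = q_4, so the answer is 174049/4130.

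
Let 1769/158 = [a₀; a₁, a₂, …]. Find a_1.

1769 = 11·158 + 31   →  a_0 = 11
158 = 5·31 + 3   →  a_1 = 5

5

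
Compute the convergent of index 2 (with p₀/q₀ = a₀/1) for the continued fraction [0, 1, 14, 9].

Using pₖ = aₖpₖ₋₁ + pₖ₋₂, qₖ = aₖqₖ₋₁ + qₖ₋₂ (with p₋₁=1, p₋₂=0, q₋₁=0, q₋₂=1):
  k=0: a=0, p=0, q=1
  k=1: a=1, p=1, q=1
  k=2: a=14, p=14, q=15

14/15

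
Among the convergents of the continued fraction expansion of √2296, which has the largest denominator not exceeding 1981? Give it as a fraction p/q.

√2296 = [47; 1, 10, 1, 94, …] (period length 4).
Convergents:
  p_0/q_0 = 47/1
  p_1/q_1 = 48/1
  p_2/q_2 = 527/11
  p_3/q_3 = 575/12
  p_4/q_4 = 54577/1139
  p_5/q_5 = 55152/1151
  p_6/q_6 = 606097/12649
q_5 = 1151 ≤ 1981 < 12649 = q_6, so the answer is 55152/1151.

55152/1151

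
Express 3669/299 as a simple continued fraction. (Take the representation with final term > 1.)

3669 = 12×299 + 81
299 = 3×81 + 56
81 = 1×56 + 25
56 = 2×25 + 6
25 = 4×6 + 1
6 = 6×1 + 0  (stop)
So 3669/299 = [12; 3, 1, 2, 4, 6].

[12; 3, 1, 2, 4, 6]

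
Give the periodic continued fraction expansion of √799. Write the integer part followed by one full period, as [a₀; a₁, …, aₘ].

a₀ = ⌊√799⌋ = 28.
With m₀=0, d₀=1 and mₖ₊₁ = dₖaₖ − mₖ, dₖ₊₁ = (n − mₖ₊₁²)/dₖ, aₖ₊₁ = ⌊(a₀+mₖ₊₁)/dₖ₊₁⌋:
  k=1: m=28, d=15, a=3
  k=2: m=17, d=34, a=1
  k=3: m=17, d=15, a=3
  k=4: m=28, d=1, a=56
d=1 and a=2a₀=56 at k=4, so the next step gives (m, d) = (28, 15) again — its k=1 value — and the period has length 4.

[28; 3, 1, 3, 56]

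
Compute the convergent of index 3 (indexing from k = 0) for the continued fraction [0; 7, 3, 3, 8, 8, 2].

Using pₖ = aₖpₖ₋₁ + pₖ₋₂, qₖ = aₖqₖ₋₁ + qₖ₋₂ (with p₋₁=1, p₋₂=0, q₋₁=0, q₋₂=1):
  k=0: a=0, p=0, q=1
  k=1: a=7, p=1, q=7
  k=2: a=3, p=3, q=22
  k=3: a=3, p=10, q=73

10/73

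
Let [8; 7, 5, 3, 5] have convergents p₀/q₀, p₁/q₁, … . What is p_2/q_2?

Using pₖ = aₖpₖ₋₁ + pₖ₋₂, qₖ = aₖqₖ₋₁ + qₖ₋₂ (with p₋₁=1, p₋₂=0, q₋₁=0, q₋₂=1):
  k=0: a=8, p=8, q=1
  k=1: a=7, p=57, q=7
  k=2: a=5, p=293, q=36

293/36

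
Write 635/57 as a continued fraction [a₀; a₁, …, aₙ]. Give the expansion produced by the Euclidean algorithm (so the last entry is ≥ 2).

635 = 11·57 + 8
57 = 7·8 + 1
8 = 8·1 + 0  (stop)
So 635/57 = [11; 7, 8].

[11; 7, 8]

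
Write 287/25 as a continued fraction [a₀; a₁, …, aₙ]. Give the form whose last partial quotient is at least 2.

[11; 2, 12]

287 = 11*25 + 12
25 = 2*12 + 1
12 = 12*1 + 0  (stop)
So 287/25 = [11; 2, 12].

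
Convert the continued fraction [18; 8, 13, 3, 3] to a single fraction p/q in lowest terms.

19465/1074

Fold from the inside: start with 3/1.
  3 + 1/3 = 10/3
  13 + 3/10 = 133/10
  8 + 10/133 = 1074/133
  18 + 133/1074 = 19465/1074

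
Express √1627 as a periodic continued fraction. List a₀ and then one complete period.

[40; 2, 1, 39, 1, 2, 80]

a₀ = ⌊√1627⌋ = 40.
With m₀=0, d₀=1 and mₖ₊₁ = dₖaₖ − mₖ, dₖ₊₁ = (n − mₖ₊₁²)/dₖ, aₖ₊₁ = ⌊(a₀+mₖ₊₁)/dₖ₊₁⌋:
  k=1: m=40, d=27, a=2
  k=2: m=14, d=53, a=1
  k=3: m=39, d=2, a=39
  k=4: m=39, d=53, a=1
  k=5: m=14, d=27, a=2
  k=6: m=40, d=1, a=80
d=1 and a=2a₀=80 at k=6, so the next step gives (m, d) = (40, 27) again — its k=1 value — and the period has length 6.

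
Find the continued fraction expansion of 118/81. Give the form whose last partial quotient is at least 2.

118 = 1×81 + 37
81 = 2×37 + 7
37 = 5×7 + 2
7 = 3×2 + 1
2 = 2×1 + 0  (stop)
So 118/81 = [1; 2, 5, 3, 2].

[1; 2, 5, 3, 2]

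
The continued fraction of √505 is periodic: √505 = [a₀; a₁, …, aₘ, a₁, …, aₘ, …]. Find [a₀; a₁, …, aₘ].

[22; 2, 8, 2, 44]

a₀ = ⌊√505⌋ = 22.
With m₀=0, d₀=1 and mₖ₊₁ = dₖaₖ − mₖ, dₖ₊₁ = (n − mₖ₊₁²)/dₖ, aₖ₊₁ = ⌊(a₀+mₖ₊₁)/dₖ₊₁⌋:
  k=1: m=22, d=21, a=2
  k=2: m=20, d=5, a=8
  k=3: m=20, d=21, a=2
  k=4: m=22, d=1, a=44
d=1 and a=2a₀=44 at k=4, so the next step gives (m, d) = (22, 21) again — its k=1 value — and the period has length 4.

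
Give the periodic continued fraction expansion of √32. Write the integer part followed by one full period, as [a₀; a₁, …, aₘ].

[5; 1, 1, 1, 10]

a₀ = ⌊√32⌋ = 5.
With m₀=0, d₀=1 and mₖ₊₁ = dₖaₖ − mₖ, dₖ₊₁ = (n − mₖ₊₁²)/dₖ, aₖ₊₁ = ⌊(a₀+mₖ₊₁)/dₖ₊₁⌋:
  k=1: m=5, d=7, a=1
  k=2: m=2, d=4, a=1
  k=3: m=2, d=7, a=1
  k=4: m=5, d=1, a=10
d=1 and a=2a₀=10 at k=4, so the next step gives (m, d) = (5, 7) again — its k=1 value — and the period has length 4.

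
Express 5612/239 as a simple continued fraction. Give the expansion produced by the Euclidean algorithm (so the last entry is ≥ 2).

5612 = 23·239 + 115
239 = 2·115 + 9
115 = 12·9 + 7
9 = 1·7 + 2
7 = 3·2 + 1
2 = 2·1 + 0  (stop)
So 5612/239 = [23; 2, 12, 1, 3, 2].

[23; 2, 12, 1, 3, 2]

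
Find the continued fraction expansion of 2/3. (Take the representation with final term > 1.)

[0; 1, 2]

2 = 0·3 + 2
3 = 1·2 + 1
2 = 2·1 + 0  (stop)
So 2/3 = [0; 1, 2].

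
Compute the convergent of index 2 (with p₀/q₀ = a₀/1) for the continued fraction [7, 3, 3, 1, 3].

73/10

Using pₖ = aₖpₖ₋₁ + pₖ₋₂, qₖ = aₖqₖ₋₁ + qₖ₋₂ (with p₋₁=1, p₋₂=0, q₋₁=0, q₋₂=1):
  k=0: a=7, p=7, q=1
  k=1: a=3, p=22, q=3
  k=2: a=3, p=73, q=10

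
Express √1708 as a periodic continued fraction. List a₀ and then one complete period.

a₀ = ⌊√1708⌋ = 41.
With m₀=0, d₀=1 and mₖ₊₁ = dₖaₖ − mₖ, dₖ₊₁ = (n − mₖ₊₁²)/dₖ, aₖ₊₁ = ⌊(a₀+mₖ₊₁)/dₖ₊₁⌋:
  k=1: m=41, d=27, a=3
  k=2: m=40, d=4, a=20
  k=3: m=40, d=27, a=3
  k=4: m=41, d=1, a=82
d=1 and a=2a₀=82 at k=4, so the next step gives (m, d) = (41, 27) again — its k=1 value — and the period has length 4.

[41; 3, 20, 3, 82]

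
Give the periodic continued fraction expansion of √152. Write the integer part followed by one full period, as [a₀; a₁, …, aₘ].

a₀ = ⌊√152⌋ = 12.
With m₀=0, d₀=1 and mₖ₊₁ = dₖaₖ − mₖ, dₖ₊₁ = (n − mₖ₊₁²)/dₖ, aₖ₊₁ = ⌊(a₀+mₖ₊₁)/dₖ₊₁⌋:
  k=1: m=12, d=8, a=3
  k=2: m=12, d=1, a=24
d=1 and a=2a₀=24 at k=2, so the next step gives (m, d) = (12, 8) again — its k=1 value — and the period has length 2.

[12; 3, 24]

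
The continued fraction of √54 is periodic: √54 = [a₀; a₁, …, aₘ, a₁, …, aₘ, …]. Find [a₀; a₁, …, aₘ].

a₀ = ⌊√54⌋ = 7.
With m₀=0, d₀=1 and mₖ₊₁ = dₖaₖ − mₖ, dₖ₊₁ = (n − mₖ₊₁²)/dₖ, aₖ₊₁ = ⌊(a₀+mₖ₊₁)/dₖ₊₁⌋:
  k=1: m=7, d=5, a=2
  k=2: m=3, d=9, a=1
  k=3: m=6, d=2, a=6
  k=4: m=6, d=9, a=1
  k=5: m=3, d=5, a=2
  k=6: m=7, d=1, a=14
d=1 and a=2a₀=14 at k=6, so the next step gives (m, d) = (7, 5) again — its k=1 value — and the period has length 6.

[7; 2, 1, 6, 1, 2, 14]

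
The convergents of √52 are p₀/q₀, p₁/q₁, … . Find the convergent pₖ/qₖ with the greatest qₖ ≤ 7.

36/5

√52 = [7; 4, 1, 2, 1, 4, 14, …] (period length 6).
Convergents:
  p_0/q_0 = 7/1
  p_1/q_1 = 29/4
  p_2/q_2 = 36/5
  p_3/q_3 = 101/14
q_2 = 5 ≤ 7 < 14 = q_3, so the answer is 36/5.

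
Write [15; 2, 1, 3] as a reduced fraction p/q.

Using pₖ = aₖpₖ₋₁ + pₖ₋₂ and qₖ = aₖqₖ₋₁ + qₖ₋₂:
  k=0: a=15, p=15, q=1
  k=1: a=2, p=31, q=2
  k=2: a=1, p=46, q=3
  k=3: a=3, p=169, q=11

169/11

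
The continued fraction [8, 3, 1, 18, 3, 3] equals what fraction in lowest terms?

6289/762

Using pₖ = aₖpₖ₋₁ + pₖ₋₂ and qₖ = aₖqₖ₋₁ + qₖ₋₂:
  k=0: a=8, p=8, q=1
  k=1: a=3, p=25, q=3
  k=2: a=1, p=33, q=4
  k=3: a=18, p=619, q=75
  k=4: a=3, p=1890, q=229
  k=5: a=3, p=6289, q=762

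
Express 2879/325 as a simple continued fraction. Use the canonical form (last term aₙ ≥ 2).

[8; 1, 6, 15, 3]

2879 = 8×325 + 279
325 = 1×279 + 46
279 = 6×46 + 3
46 = 15×3 + 1
3 = 3×1 + 0  (stop)
So 2879/325 = [8; 1, 6, 15, 3].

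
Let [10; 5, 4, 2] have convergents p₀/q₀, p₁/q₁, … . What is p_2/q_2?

214/21

Using pₖ = aₖpₖ₋₁ + pₖ₋₂, qₖ = aₖqₖ₋₁ + qₖ₋₂ (with p₋₁=1, p₋₂=0, q₋₁=0, q₋₂=1):
  k=0: a=10, p=10, q=1
  k=1: a=5, p=51, q=5
  k=2: a=4, p=214, q=21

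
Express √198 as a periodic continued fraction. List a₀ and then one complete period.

[14; 14, 28]

a₀ = ⌊√198⌋ = 14.
With m₀=0, d₀=1 and mₖ₊₁ = dₖaₖ − mₖ, dₖ₊₁ = (n − mₖ₊₁²)/dₖ, aₖ₊₁ = ⌊(a₀+mₖ₊₁)/dₖ₊₁⌋:
  k=1: m=14, d=2, a=14
  k=2: m=14, d=1, a=28
d=1 and a=2a₀=28 at k=2, so the next step gives (m, d) = (14, 2) again — its k=1 value — and the period has length 2.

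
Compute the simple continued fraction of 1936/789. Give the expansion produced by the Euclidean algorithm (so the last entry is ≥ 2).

1936 = 2*789 + 358
789 = 2*358 + 73
358 = 4*73 + 66
73 = 1*66 + 7
66 = 9*7 + 3
7 = 2*3 + 1
3 = 3*1 + 0  (stop)
So 1936/789 = [2; 2, 4, 1, 9, 2, 3].

[2; 2, 4, 1, 9, 2, 3]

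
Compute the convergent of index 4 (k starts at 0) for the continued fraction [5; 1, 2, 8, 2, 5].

Using pₖ = aₖpₖ₋₁ + pₖ₋₂, qₖ = aₖqₖ₋₁ + qₖ₋₂ (with p₋₁=1, p₋₂=0, q₋₁=0, q₋₂=1):
  k=0: a=5, p=5, q=1
  k=1: a=1, p=6, q=1
  k=2: a=2, p=17, q=3
  k=3: a=8, p=142, q=25
  k=4: a=2, p=301, q=53

301/53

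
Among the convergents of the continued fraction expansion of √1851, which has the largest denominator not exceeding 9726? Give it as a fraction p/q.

√1851 = [43; 43, 86, …] (period length 2).
Convergents:
  p_0/q_0 = 43/1
  p_1/q_1 = 1850/43
  p_2/q_2 = 159143/3699
  p_3/q_3 = 6844999/159100
q_2 = 3699 ≤ 9726 < 159100 = q_3, so the answer is 159143/3699.

159143/3699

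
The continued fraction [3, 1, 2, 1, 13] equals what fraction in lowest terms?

206/55

Fold from the inside: start with 13/1.
  1 + 1/13 = 14/13
  2 + 13/14 = 41/14
  1 + 14/41 = 55/41
  3 + 41/55 = 206/55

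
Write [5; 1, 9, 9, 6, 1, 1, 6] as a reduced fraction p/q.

46412/7865

Using pₖ = aₖpₖ₋₁ + pₖ₋₂ and qₖ = aₖqₖ₋₁ + qₖ₋₂:
  k=0: a=5, p=5, q=1
  k=1: a=1, p=6, q=1
  k=2: a=9, p=59, q=10
  k=3: a=9, p=537, q=91
  k=4: a=6, p=3281, q=556
  k=5: a=1, p=3818, q=647
  k=6: a=1, p=7099, q=1203
  k=7: a=6, p=46412, q=7865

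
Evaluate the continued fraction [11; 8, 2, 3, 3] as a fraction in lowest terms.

Using pₖ = aₖpₖ₋₁ + pₖ₋₂ and qₖ = aₖqₖ₋₁ + qₖ₋₂:
  k=0: a=11, p=11, q=1
  k=1: a=8, p=89, q=8
  k=2: a=2, p=189, q=17
  k=3: a=3, p=656, q=59
  k=4: a=3, p=2157, q=194

2157/194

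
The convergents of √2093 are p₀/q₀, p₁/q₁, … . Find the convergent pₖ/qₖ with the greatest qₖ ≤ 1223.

√2093 = [45; 1, 2, 1, 90, …] (period length 4).
Convergents:
  p_0/q_0 = 45/1
  p_1/q_1 = 46/1
  p_2/q_2 = 137/3
  p_3/q_3 = 183/4
  p_4/q_4 = 16607/363
  p_5/q_5 = 16790/367
  p_6/q_6 = 50187/1097
  p_7/q_7 = 66977/1464
q_6 = 1097 ≤ 1223 < 1464 = q_7, so the answer is 50187/1097.

50187/1097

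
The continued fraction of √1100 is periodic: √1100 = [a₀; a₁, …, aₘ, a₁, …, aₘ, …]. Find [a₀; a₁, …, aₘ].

[33; 6, 66]

a₀ = ⌊√1100⌋ = 33.
With m₀=0, d₀=1 and mₖ₊₁ = dₖaₖ − mₖ, dₖ₊₁ = (n − mₖ₊₁²)/dₖ, aₖ₊₁ = ⌊(a₀+mₖ₊₁)/dₖ₊₁⌋:
  k=1: m=33, d=11, a=6
  k=2: m=33, d=1, a=66
d=1 and a=2a₀=66 at k=2, so the next step gives (m, d) = (33, 11) again — its k=1 value — and the period has length 2.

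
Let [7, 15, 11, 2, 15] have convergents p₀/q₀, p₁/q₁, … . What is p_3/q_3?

Using pₖ = aₖpₖ₋₁ + pₖ₋₂, qₖ = aₖqₖ₋₁ + qₖ₋₂ (with p₋₁=1, p₋₂=0, q₋₁=0, q₋₂=1):
  k=0: a=7, p=7, q=1
  k=1: a=15, p=106, q=15
  k=2: a=11, p=1173, q=166
  k=3: a=2, p=2452, q=347

2452/347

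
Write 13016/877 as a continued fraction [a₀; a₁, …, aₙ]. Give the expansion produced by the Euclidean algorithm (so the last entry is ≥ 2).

[14; 1, 5, 3, 4, 3, 3]

13016 = 14·877 + 738
877 = 1·738 + 139
738 = 5·139 + 43
139 = 3·43 + 10
43 = 4·10 + 3
10 = 3·3 + 1
3 = 3·1 + 0  (stop)
So 13016/877 = [14; 1, 5, 3, 4, 3, 3].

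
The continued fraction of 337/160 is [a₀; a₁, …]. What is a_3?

337 = 2·160 + 17   →  a_0 = 2
160 = 9·17 + 7   →  a_1 = 9
17 = 2·7 + 3   →  a_2 = 2
7 = 2·3 + 1   →  a_3 = 2

2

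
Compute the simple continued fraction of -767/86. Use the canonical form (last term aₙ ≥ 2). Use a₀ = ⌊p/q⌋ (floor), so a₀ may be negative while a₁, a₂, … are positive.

[-9; 12, 3, 2]

-767 = -9·86 + 7
86 = 12·7 + 2
7 = 3·2 + 1
2 = 2·1 + 0  (stop)
So -767/86 = [-9; 12, 3, 2].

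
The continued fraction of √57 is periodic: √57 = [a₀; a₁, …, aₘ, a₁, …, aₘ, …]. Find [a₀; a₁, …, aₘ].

[7; 1, 1, 4, 1, 1, 14]

a₀ = ⌊√57⌋ = 7.
With m₀=0, d₀=1 and mₖ₊₁ = dₖaₖ − mₖ, dₖ₊₁ = (n − mₖ₊₁²)/dₖ, aₖ₊₁ = ⌊(a₀+mₖ₊₁)/dₖ₊₁⌋:
  k=1: m=7, d=8, a=1
  k=2: m=1, d=7, a=1
  k=3: m=6, d=3, a=4
  k=4: m=6, d=7, a=1
  k=5: m=1, d=8, a=1
  k=6: m=7, d=1, a=14
d=1 and a=2a₀=14 at k=6, so the next step gives (m, d) = (7, 8) again — its k=1 value — and the period has length 6.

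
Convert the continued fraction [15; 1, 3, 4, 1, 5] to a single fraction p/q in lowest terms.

1923/122

Fold from the inside: start with 5/1.
  1 + 1/5 = 6/5
  4 + 5/6 = 29/6
  3 + 6/29 = 93/29
  1 + 29/93 = 122/93
  15 + 93/122 = 1923/122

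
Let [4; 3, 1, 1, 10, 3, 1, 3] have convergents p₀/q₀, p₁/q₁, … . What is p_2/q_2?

17/4

Using pₖ = aₖpₖ₋₁ + pₖ₋₂, qₖ = aₖqₖ₋₁ + qₖ₋₂ (with p₋₁=1, p₋₂=0, q₋₁=0, q₋₂=1):
  k=0: a=4, p=4, q=1
  k=1: a=3, p=13, q=3
  k=2: a=1, p=17, q=4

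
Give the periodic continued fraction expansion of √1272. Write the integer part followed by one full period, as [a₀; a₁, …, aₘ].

[35; 1, 1, 1, 70]

a₀ = ⌊√1272⌋ = 35.
With m₀=0, d₀=1 and mₖ₊₁ = dₖaₖ − mₖ, dₖ₊₁ = (n − mₖ₊₁²)/dₖ, aₖ₊₁ = ⌊(a₀+mₖ₊₁)/dₖ₊₁⌋:
  k=1: m=35, d=47, a=1
  k=2: m=12, d=24, a=1
  k=3: m=12, d=47, a=1
  k=4: m=35, d=1, a=70
d=1 and a=2a₀=70 at k=4, so the next step gives (m, d) = (35, 47) again — its k=1 value — and the period has length 4.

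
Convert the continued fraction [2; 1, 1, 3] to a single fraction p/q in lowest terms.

Using pₖ = aₖpₖ₋₁ + pₖ₋₂ and qₖ = aₖqₖ₋₁ + qₖ₋₂:
  k=0: a=2, p=2, q=1
  k=1: a=1, p=3, q=1
  k=2: a=1, p=5, q=2
  k=3: a=3, p=18, q=7

18/7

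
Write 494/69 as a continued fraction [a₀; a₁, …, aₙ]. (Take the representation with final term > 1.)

494 = 7×69 + 11
69 = 6×11 + 3
11 = 3×3 + 2
3 = 1×2 + 1
2 = 2×1 + 0  (stop)
So 494/69 = [7; 6, 3, 1, 2].

[7; 6, 3, 1, 2]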